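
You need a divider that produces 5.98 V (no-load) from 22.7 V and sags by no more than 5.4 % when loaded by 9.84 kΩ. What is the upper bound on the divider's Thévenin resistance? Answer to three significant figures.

R_th ≤ 562 Ω

Loading drop = R_th/(R_th + R_L) ≤ 0.0540, so R_th ≤ R_L · ε/(1−ε) = 9.84 kΩ × 0.0540/0.9460 = 562 Ω.
(Any R1, R2 with R2/(R1+R2) = 0.263 and R1‖R2 ≤ 562 Ω will meet the spec.)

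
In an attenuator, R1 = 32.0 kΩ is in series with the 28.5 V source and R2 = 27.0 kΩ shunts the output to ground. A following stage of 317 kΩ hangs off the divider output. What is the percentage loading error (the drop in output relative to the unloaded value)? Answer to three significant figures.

4.42 %

The divider's output (Thévenin) resistance is R1‖R2 = 14.64 kΩ.
Fractional drop under load = R_th/(R_th + R_L) = 14.64 / (14.64 + 317) = 0.04416.
So the output falls by 4.42 %.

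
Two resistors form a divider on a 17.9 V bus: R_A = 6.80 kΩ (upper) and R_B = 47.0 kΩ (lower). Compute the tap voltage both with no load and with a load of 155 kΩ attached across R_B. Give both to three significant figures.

Open-circuit: V = 17.9 × 47.0/(6.80 + 47.0) = 15.6 V.
With the load, R_B becomes R_B‖R_L = 36.06 kΩ, so V = 17.9 × 36.06/42.86 = 15.1 V.

Unloaded: 15.6 V; loaded: 15.1 V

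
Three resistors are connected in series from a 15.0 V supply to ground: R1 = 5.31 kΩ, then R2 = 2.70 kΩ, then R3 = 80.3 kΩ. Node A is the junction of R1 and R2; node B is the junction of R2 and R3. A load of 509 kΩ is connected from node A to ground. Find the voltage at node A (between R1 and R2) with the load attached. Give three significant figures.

Below node A the series string R2+R3 = 83.00 kΩ sits in parallel with the 509 kΩ load: 71.36 kΩ.
V_A = 15.0 × 71.36/(5.31 + 71.36) = 14.0 V.

V ≈ 14.0 V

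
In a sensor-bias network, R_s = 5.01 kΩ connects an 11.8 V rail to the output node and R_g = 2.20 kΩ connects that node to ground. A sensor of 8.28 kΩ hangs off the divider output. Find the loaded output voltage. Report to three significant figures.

The load sits in parallel with R_g: R_g‖R_L = (2.20 × 8.28) / (2.20 + 8.28) = 1.738 kΩ.
V_out = 11.8 × 1.738 / (5.01 + 1.738) = 11.8 × 1.738/6.748 = 3.04 V.

V_out ≈ 3.04 V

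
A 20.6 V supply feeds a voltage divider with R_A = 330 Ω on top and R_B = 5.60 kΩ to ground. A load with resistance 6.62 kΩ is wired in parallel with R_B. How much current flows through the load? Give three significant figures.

I_L ≈ 2.81 mA

R_B‖R_L = 3034 Ω; V_out = 20.6 × 3034/3364 = 18.58 V.
I_L = V_out / R_L = 18.58 / 6.62 kΩ = 2.81 mA.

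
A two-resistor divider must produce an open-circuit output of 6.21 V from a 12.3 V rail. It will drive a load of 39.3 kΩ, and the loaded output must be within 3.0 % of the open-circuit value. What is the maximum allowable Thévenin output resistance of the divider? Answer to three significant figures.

R_th ≤ 1.22 kΩ

Loading drop = R_th/(R_th + R_L) ≤ 0.0300, so R_th ≤ R_L · ε/(1−ε) = 39.3 kΩ × 0.0300/0.9700 = 1.22 kΩ.
(Any R1, R2 with R2/(R1+R2) = 0.505 and R1‖R2 ≤ 1.22 kΩ will meet the spec.)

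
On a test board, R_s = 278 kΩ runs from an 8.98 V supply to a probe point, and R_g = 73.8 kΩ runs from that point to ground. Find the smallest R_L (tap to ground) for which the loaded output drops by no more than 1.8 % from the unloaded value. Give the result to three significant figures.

R_L(min) ≈ 3.18 MΩ

Output resistance R_th = R_s‖R_g = (278 × 73.8)/351.8 = 58.32 kΩ.
The fractional drop is R_th/(R_th + R_L); requiring this ≤ 0.0180 gives R_L ≥ R_th(1/0.0180 − 1) = 58.32 × 54.56 = 3.18 MΩ.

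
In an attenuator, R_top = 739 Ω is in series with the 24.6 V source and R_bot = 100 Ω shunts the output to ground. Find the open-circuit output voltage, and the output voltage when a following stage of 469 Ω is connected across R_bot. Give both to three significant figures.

Open-circuit: V = 24.6 × 100/(739 + 100) = 2.93 V.
With the load, R_bot becomes R_bot‖R_L = 82.43 Ω, so V = 24.6 × 82.43/821.4 = 2.47 V.

Unloaded: 2.93 V; loaded: 2.47 V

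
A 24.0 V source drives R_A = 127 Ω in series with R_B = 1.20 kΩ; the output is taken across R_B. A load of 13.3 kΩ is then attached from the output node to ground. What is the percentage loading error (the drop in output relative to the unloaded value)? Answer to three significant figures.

0.856 %

The divider's output (Thévenin) resistance is R_A‖R_B = 114.8 Ω.
Fractional drop under load = R_th/(R_th + R_L) = 114.8 / (114.8 + 13300) = 0.008561.
So the output falls by 0.856 %.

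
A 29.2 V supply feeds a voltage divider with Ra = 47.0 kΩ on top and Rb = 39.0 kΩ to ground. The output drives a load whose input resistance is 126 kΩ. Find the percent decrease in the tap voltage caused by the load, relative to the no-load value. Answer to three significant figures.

Unloaded V = 29.2 × 39.0/86.00 = 13.242 V.
Loaded: Rb‖R_L = 29.78 kΩ, giving V = 29.2 × 29.78/76.78 = 11.326 V.
Drop = (13.242 − 11.326) / 13.242 = 14.5 %.

14.5 %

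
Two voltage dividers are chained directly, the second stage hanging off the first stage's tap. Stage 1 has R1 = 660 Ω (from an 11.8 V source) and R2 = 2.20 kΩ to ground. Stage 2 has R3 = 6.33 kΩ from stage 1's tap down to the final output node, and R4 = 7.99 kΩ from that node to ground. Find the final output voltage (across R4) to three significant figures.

Stage 2 presents R3+R4 = 14320 Ω as a load on stage 1's tap.
Stage 1's lower leg becomes R2‖(R3+R4) = 1907 Ω, so V_mid = 11.8 × 1907/2567 = 8.766 V.
Stage 2 is itself unloaded: V_out = V_mid × R4/(R3+R4) = 8.766 × 7990/14320 = 4.89 V.

V_out ≈ 4.89 V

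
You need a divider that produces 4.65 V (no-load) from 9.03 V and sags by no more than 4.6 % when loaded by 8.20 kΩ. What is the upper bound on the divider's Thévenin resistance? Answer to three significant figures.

Loading drop = R_th/(R_th + R_L) ≤ 0.0460, so R_th ≤ R_L · ε/(1−ε) = 8.20 kΩ × 0.0460/0.9540 = 395 Ω.
(Any R1, R2 with R2/(R1+R2) = 0.515 and R1‖R2 ≤ 395 Ω will meet the spec.)

R_th ≤ 395 Ω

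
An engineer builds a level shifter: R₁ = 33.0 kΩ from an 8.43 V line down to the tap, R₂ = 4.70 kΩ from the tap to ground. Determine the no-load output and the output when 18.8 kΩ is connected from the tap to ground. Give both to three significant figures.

Open-circuit: V = 8.43 × 4.70/(33.0 + 4.70) = 1.05 V.
With the load, R₂ becomes R₂‖R_L = 3.760 kΩ, so V = 8.43 × 3.760/36.76 = 0.862 V.

Unloaded: 1.05 V; loaded: 0.862 V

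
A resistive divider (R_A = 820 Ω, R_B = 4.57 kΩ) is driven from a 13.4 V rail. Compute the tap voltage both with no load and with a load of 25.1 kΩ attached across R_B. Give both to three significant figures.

Open-circuit: V = 13.4 × 4570/(820 + 4570) = 11.4 V.
With the load, R_B becomes R_B‖R_L = 3866 Ω, so V = 13.4 × 3866/4686 = 11.1 V.

Unloaded: 11.4 V; loaded: 11.1 V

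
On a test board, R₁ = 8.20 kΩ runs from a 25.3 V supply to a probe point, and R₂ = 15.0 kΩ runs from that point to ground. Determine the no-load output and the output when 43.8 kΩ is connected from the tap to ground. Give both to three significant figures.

Open-circuit: V = 25.3 × 15.0/(8.20 + 15.0) = 16.4 V.
With the load, R₂ becomes R₂‖R_L = 11.17 kΩ, so V = 25.3 × 11.17/19.37 = 14.6 V.

Unloaded: 16.4 V; loaded: 14.6 V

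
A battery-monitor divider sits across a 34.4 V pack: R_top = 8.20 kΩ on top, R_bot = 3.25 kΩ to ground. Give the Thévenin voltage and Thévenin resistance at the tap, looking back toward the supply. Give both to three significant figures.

V_th is the open-circuit tap voltage: 34.4 × 3.25/(8.20 + 3.25) = 9.76 V.
With the supply zeroed, R_top and R_bot appear in parallel from the tap: R_th = R_top‖R_bot = (8.20 × 3.25)/11.45 = 2.33 kΩ.

V_th = 9.76 V, R_th = 2.33 kΩ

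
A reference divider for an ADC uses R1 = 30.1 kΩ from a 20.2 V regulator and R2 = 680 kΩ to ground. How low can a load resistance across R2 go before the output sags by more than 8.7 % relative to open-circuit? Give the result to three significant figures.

Output resistance R_th = R1‖R2 = (30.1 × 680)/710.1 = 28.82 kΩ.
The fractional drop is R_th/(R_th + R_L); requiring this ≤ 0.0870 gives R_L ≥ R_th(1/0.0870 − 1) = 28.82 × 10.49 = 302 kΩ.

R_L(min) ≈ 302 kΩ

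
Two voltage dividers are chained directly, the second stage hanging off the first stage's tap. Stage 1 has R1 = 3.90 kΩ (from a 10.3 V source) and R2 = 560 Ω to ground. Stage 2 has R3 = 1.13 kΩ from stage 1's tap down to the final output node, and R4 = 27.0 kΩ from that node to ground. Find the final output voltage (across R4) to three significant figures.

Stage 2 presents R3+R4 = 28130 Ω as a load on stage 1's tap.
Stage 1's lower leg becomes R2‖(R3+R4) = 549.1 Ω, so V_mid = 10.3 × 549.1/4449 = 1.271 V.
Stage 2 is itself unloaded: V_out = V_mid × R4/(R3+R4) = 1.271 × 27000/28130 = 1.22 V.

V_out ≈ 1.22 V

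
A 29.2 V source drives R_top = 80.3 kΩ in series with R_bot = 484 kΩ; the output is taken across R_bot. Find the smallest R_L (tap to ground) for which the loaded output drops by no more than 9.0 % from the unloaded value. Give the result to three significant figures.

Output resistance R_th = R_top‖R_bot = (80.3 × 484)/564.3 = 68.87 kΩ.
The fractional drop is R_th/(R_th + R_L); requiring this ≤ 0.0900 gives R_L ≥ R_th(1/0.0900 − 1) = 68.87 × 10.11 = 696 kΩ.

R_L(min) ≈ 696 kΩ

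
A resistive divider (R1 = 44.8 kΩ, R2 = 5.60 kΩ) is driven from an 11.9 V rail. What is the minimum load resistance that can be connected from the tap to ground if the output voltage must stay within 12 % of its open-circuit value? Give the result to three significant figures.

R_L(min) ≈ 36.5 kΩ

Output resistance R_th = R1‖R2 = (44.8 × 5.60)/50.40 = 4.978 kΩ.
The fractional drop is R_th/(R_th + R_L); requiring this ≤ 0.120 gives R_L ≥ R_th(1/0.120 − 1) = 4.978 × 7.333 = 36.5 kΩ.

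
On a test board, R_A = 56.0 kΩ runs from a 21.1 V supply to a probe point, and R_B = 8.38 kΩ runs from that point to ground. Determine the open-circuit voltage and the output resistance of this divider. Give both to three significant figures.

V_th is the open-circuit tap voltage: 21.1 × 8.38/(56.0 + 8.38) = 2.75 V.
With the supply zeroed, R_A and R_B appear in parallel from the tap: R_th = R_A‖R_B = (56.0 × 8.38)/64.38 = 7.29 kΩ.

V_th = 2.75 V, R_th = 7.29 kΩ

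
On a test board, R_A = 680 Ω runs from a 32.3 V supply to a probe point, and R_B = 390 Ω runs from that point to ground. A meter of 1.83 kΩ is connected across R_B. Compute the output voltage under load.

The load sits in parallel with R_B: R_B‖R_L = (390 × 1830) / (390 + 1830) = 321.5 Ω.
V_out = 32.3 × 321.5 / (680 + 321.5) = 32.3 × 321.5/1001 = 10.4 V.

V_out ≈ 10.4 V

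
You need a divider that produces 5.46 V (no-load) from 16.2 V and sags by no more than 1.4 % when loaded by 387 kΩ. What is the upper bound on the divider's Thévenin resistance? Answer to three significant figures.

R_th ≤ 5.49 kΩ

Loading drop = R_th/(R_th + R_L) ≤ 0.0140, so R_th ≤ R_L · ε/(1−ε) = 387 kΩ × 0.0140/0.9860 = 5.49 kΩ.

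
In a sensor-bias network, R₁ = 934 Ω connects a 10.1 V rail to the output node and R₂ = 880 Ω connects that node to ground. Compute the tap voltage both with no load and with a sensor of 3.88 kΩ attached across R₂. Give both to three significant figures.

Unloaded: 4.90 V; loaded: 4.39 V

Open-circuit: V = 10.1 × 880/(934 + 880) = 4.90 V.
With the load, R₂ becomes R₂‖R_L = 717.3 Ω, so V = 10.1 × 717.3/1651 = 4.39 V.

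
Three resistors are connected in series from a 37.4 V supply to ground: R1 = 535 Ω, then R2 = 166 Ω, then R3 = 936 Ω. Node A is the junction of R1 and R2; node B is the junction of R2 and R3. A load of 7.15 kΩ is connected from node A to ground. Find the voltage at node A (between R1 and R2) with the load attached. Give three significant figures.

V ≈ 24.0 V

Below node A the series string R2+R3 = 1102 Ω sits in parallel with the 7150 Ω load: 954.8 Ω.
V_A = 37.4 × 954.8/(535 + 954.8) = 24.0 V.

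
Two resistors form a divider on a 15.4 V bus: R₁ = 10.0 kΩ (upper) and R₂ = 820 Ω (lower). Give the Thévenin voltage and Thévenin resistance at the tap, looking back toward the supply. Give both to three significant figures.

V_th is the open-circuit tap voltage: 15.4 × 820/(10000 + 820) = 1.17 V.
With the supply zeroed, R₁ and R₂ appear in parallel from the tap: R_th = R₁‖R₂ = (10000 × 820)/10820 = 758 Ω.

V_th = 1.17 V, R_th = 758 Ω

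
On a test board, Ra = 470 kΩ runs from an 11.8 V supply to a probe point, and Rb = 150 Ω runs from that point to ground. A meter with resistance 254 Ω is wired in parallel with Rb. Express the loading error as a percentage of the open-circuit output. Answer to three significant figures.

The divider's output (Thévenin) resistance is Ra‖Rb = 150.0 Ω.
Fractional drop under load = R_th/(R_th + R_L) = 150.0 / (150.0 + 254) = 0.3712.
So the output falls by 37.1 %.

37.1 %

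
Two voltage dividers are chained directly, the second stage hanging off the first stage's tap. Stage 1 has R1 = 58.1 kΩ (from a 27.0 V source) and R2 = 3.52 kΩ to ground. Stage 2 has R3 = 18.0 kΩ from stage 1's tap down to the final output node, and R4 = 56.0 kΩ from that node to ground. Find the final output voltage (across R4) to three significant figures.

Stage 2 presents R3+R4 = 74.00 kΩ as a load on stage 1's tap.
Stage 1's lower leg becomes R2‖(R3+R4) = 3.360 kΩ, so V_mid = 27.0 × 3.360/61.46 = 1.476 V.
Stage 2 is itself unloaded: V_out = V_mid × R4/(R3+R4) = 1.476 × 56.0/74.00 = 1.12 V.

V_out ≈ 1.12 V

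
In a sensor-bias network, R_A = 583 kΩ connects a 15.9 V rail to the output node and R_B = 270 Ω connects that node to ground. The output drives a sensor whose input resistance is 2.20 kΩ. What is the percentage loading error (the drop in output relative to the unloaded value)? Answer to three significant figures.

Unloaded V = 15.9 × 270/583300 = 0.0073602 V.
Loaded: R_B‖R_L = 240.5 Ω, giving V = 15.9 × 240.5/583200 = 0.0065560 V.
Drop = (0.0073602 − 0.0065560) / 0.0073602 = 10.9 %.

10.9 %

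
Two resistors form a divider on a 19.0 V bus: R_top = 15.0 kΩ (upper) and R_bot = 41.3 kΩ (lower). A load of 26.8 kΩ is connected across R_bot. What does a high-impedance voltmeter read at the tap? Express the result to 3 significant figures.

V_out ≈ 9.88 V

The load sits in parallel with R_bot: R_bot‖R_L = (41.3 × 26.8) / (41.3 + 26.8) = 16.25 kΩ.
V_out = 19.0 × 16.25 / (15.0 + 16.25) = 19.0 × 16.25/31.25 = 9.88 V.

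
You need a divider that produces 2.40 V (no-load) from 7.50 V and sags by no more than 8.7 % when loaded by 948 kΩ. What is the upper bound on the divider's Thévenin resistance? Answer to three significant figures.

Loading drop = R_th/(R_th + R_L) ≤ 0.0870, so R_th ≤ R_L · ε/(1−ε) = 948 kΩ × 0.0870/0.9130 = 90.3 kΩ.
(Any R1, R2 with R2/(R1+R2) = 0.320 and R1‖R2 ≤ 90.3 kΩ will meet the spec.)

R_th ≤ 90.3 kΩ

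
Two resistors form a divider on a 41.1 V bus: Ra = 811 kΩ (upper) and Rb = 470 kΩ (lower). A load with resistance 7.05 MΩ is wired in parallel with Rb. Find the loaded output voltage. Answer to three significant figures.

The load sits in parallel with Rb: Rb‖R_L = (470 × 7050) / (470 + 7050) = 440.6 kΩ.
V_out = 41.1 × 440.6 / (811 + 440.6) = 41.1 × 440.6/1252 = 14.5 V.

V_out ≈ 14.5 V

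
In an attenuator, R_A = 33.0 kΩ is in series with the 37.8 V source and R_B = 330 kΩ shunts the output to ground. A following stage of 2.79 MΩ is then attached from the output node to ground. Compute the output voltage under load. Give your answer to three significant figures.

The load sits in parallel with R_B: R_B‖R_L = (330 × 2790) / (330 + 2790) = 295.1 kΩ.
V_out = 37.8 × 295.1 / (33.0 + 295.1) = 37.8 × 295.1/328.1 = 34.0 V.

V_out ≈ 34.0 V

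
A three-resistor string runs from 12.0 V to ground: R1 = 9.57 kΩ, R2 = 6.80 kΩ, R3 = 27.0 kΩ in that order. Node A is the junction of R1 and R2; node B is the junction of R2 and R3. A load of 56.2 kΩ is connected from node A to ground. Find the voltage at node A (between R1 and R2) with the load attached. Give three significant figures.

V ≈ 8.26 V

Below node A the series string R2+R3 = 33.80 kΩ sits in parallel with the 56.2 kΩ load: 21.11 kΩ.
V_A = 12.0 × 21.11/(9.57 + 21.11) = 8.26 V.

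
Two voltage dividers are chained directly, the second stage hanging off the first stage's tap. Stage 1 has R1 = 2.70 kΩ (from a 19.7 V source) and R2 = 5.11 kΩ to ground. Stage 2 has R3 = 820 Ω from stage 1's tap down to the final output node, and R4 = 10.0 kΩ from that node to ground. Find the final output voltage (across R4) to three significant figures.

Stage 2 presents R3+R4 = 10820 Ω as a load on stage 1's tap.
Stage 1's lower leg becomes R2‖(R3+R4) = 3471 Ω, so V_mid = 19.7 × 3471/6171 = 11.08 V.
Stage 2 is itself unloaded: V_out = V_mid × R4/(R3+R4) = 11.08 × 10000/10820 = 10.2 V.

V_out ≈ 10.2 V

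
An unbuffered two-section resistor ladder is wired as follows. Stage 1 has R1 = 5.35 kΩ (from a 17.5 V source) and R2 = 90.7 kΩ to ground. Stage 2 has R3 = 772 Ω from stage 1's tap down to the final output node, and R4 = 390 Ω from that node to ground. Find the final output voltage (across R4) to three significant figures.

V_out ≈ 1.04 V

Stage 2 presents R3+R4 = 1162 Ω as a load on stage 1's tap.
Stage 1's lower leg becomes R2‖(R3+R4) = 1147 Ω, so V_mid = 17.5 × 1147/6497 = 3.090 V.
Stage 2 is itself unloaded: V_out = V_mid × R4/(R3+R4) = 3.090 × 390/1162 = 1.04 V.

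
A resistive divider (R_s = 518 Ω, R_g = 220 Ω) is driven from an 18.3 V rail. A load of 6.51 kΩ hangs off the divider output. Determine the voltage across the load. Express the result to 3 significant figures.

V_out ≈ 5.33 V

The load sits in parallel with R_g: R_g‖R_L = (220 × 6510) / (220 + 6510) = 212.8 Ω.
V_out = 18.3 × 212.8 / (518 + 212.8) = 18.3 × 212.8/730.8 = 5.33 V.
(Unloaded it would have been 5.46 V.)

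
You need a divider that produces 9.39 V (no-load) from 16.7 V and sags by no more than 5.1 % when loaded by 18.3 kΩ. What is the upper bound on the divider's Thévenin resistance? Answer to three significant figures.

Loading drop = R_th/(R_th + R_L) ≤ 0.0510, so R_th ≤ R_L · ε/(1−ε) = 18.3 kΩ × 0.0510/0.9490 = 983 Ω.

R_th ≤ 983 Ω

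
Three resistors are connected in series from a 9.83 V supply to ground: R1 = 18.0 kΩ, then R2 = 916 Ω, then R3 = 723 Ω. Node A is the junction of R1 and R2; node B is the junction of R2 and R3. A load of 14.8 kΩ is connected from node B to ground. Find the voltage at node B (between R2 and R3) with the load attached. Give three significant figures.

At node B, R3 is in parallel with the load: R3‖R_L = 689.3 Ω.
Below node A the resistance is R2 + (R3‖R_L) = 1605 Ω, so V_A = 9.83 × 1605/19610 = 0.8049 V.
Then V_B = V_A × (R3‖R_L)/(R2 + R3‖R_L) = 0.8049 × 689.3/1605 = 0.346 V.

V ≈ 0.346 V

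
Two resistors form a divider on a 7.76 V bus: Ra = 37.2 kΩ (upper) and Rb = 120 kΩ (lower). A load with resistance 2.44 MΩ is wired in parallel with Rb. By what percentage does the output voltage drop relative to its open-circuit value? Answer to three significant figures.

1.15 %

The divider's output (Thévenin) resistance is Ra‖Rb = 28.40 kΩ.
Fractional drop under load = R_th/(R_th + R_L) = 28.40 / (28.40 + 2440) = 0.01150.
So the output falls by 1.15 %.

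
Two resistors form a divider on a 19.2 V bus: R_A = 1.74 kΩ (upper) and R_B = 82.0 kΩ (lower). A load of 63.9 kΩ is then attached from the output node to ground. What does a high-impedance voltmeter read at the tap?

The load sits in parallel with R_B: R_B‖R_L = (82.0 × 63.9) / (82.0 + 63.9) = 35.91 kΩ.
V_out = 19.2 × 35.91 / (1.74 + 35.91) = 19.2 × 35.91/37.65 = 18.3 V.

V_out ≈ 18.3 V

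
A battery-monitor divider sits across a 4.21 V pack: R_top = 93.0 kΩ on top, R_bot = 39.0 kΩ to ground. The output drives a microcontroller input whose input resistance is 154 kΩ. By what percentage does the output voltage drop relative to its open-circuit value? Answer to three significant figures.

15.1 %

The divider's output (Thévenin) resistance is R_top‖R_bot = 27.48 kΩ.
Fractional drop under load = R_th/(R_th + R_L) = 27.48 / (27.48 + 154) = 0.1514.
So the output falls by 15.1 %.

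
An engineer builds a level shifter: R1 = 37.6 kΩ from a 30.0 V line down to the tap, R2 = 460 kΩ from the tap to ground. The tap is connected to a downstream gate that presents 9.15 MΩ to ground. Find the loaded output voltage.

V_out ≈ 27.6 V

The load sits in parallel with R2: R2‖R_L = (460 × 9150) / (460 + 9150) = 438.0 kΩ.
V_out = 30.0 × 438.0 / (37.6 + 438.0) = 30.0 × 438.0/475.6 = 27.6 V.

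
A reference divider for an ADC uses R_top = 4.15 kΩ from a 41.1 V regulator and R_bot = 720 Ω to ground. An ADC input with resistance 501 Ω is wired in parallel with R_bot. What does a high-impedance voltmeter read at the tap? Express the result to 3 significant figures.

V_out ≈ 2.73 V

The load sits in parallel with R_bot: R_bot‖R_L = (720 × 501) / (720 + 501) = 295.4 Ω.
V_out = 41.1 × 295.4 / (4150 + 295.4) = 41.1 × 295.4/4445 = 2.73 V.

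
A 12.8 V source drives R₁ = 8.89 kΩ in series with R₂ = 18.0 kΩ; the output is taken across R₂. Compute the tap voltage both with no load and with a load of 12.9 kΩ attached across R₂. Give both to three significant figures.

Open-circuit: V = 12.8 × 18.0/(8.89 + 18.0) = 8.57 V.
With the load, R₂ becomes R₂‖R_L = 7.515 kΩ, so V = 12.8 × 7.515/16.40 = 5.86 V.

Unloaded: 8.57 V; loaded: 5.86 V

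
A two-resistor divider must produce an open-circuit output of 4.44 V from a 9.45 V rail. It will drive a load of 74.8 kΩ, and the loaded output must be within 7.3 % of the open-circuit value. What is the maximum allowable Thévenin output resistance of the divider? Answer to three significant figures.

R_th ≤ 5.89 kΩ

Loading drop = R_th/(R_th + R_L) ≤ 0.0730, so R_th ≤ R_L · ε/(1−ε) = 74.8 kΩ × 0.0730/0.9270 = 5.89 kΩ.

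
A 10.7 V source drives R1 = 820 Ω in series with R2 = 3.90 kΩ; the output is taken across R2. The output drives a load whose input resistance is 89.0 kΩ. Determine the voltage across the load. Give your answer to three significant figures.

The load sits in parallel with R2: R2‖R_L = (3900 × 89000) / (3900 + 89000) = 3736 Ω.
V_out = 10.7 × 3736 / (820 + 3736) = 10.7 × 3736/4556 = 8.77 V.

V_out ≈ 8.77 V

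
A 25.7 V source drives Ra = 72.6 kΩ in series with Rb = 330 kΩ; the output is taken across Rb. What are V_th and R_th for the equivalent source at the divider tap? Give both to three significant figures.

V_th = 21.1 V, R_th = 59.5 kΩ

V_th is the open-circuit tap voltage: 25.7 × 330/(72.6 + 330) = 21.1 V.
With the supply zeroed, Ra and Rb appear in parallel from the tap: R_th = Ra‖Rb = (72.6 × 330)/402.6 = 59.5 kΩ.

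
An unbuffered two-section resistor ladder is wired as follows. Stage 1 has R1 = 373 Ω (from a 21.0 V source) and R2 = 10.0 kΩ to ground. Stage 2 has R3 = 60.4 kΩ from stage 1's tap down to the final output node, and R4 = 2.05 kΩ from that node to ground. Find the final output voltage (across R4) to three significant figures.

V_out ≈ 0.661 V

Stage 2 presents R3+R4 = 62450 Ω as a load on stage 1's tap.
Stage 1's lower leg becomes R2‖(R3+R4) = 8620 Ω, so V_mid = 21.0 × 8620/8993 = 20.13 V.
Stage 2 is itself unloaded: V_out = V_mid × R4/(R3+R4) = 20.13 × 2050/62450 = 0.661 V.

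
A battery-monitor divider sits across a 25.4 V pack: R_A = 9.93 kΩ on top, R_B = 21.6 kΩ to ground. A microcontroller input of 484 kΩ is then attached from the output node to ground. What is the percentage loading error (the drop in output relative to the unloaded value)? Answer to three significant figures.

1.39 %

The divider's output (Thévenin) resistance is R_A‖R_B = 6.803 kΩ.
Fractional drop under load = R_th/(R_th + R_L) = 6.803 / (6.803 + 484) = 0.01386.
So the output falls by 1.39 %.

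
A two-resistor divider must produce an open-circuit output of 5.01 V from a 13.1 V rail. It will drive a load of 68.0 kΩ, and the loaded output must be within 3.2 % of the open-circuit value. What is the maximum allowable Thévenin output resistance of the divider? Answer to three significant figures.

Loading drop = R_th/(R_th + R_L) ≤ 0.0320, so R_th ≤ R_L · ε/(1−ε) = 68.0 kΩ × 0.0320/0.9680 = 2.25 kΩ.

R_th ≤ 2.25 kΩ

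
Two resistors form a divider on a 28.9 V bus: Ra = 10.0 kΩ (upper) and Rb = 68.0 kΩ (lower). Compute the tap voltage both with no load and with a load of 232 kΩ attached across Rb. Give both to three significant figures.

Open-circuit: V = 28.9 × 68.0/(10.0 + 68.0) = 25.2 V.
With the load, Rb becomes Rb‖R_L = 52.59 kΩ, so V = 28.9 × 52.59/62.59 = 24.3 V.

Unloaded: 25.2 V; loaded: 24.3 V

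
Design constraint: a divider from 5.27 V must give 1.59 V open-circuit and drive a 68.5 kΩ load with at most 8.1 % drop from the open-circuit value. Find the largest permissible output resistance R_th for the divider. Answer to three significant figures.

R_th ≤ 6.04 kΩ

Loading drop = R_th/(R_th + R_L) ≤ 0.0810, so R_th ≤ R_L · ε/(1−ε) = 68.5 kΩ × 0.0810/0.9190 = 6.04 kΩ.
(Any R1, R2 with R2/(R1+R2) = 0.302 and R1‖R2 ≤ 6.04 kΩ will meet the spec.)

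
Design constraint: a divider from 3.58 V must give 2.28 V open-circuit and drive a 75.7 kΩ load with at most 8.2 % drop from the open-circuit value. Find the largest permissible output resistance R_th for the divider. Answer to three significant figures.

Loading drop = R_th/(R_th + R_L) ≤ 0.0820, so R_th ≤ R_L · ε/(1−ε) = 75.7 kΩ × 0.0820/0.9180 = 6.76 kΩ.
(Any R1, R2 with R2/(R1+R2) = 0.637 and R1‖R2 ≤ 6.76 kΩ will meet the spec.)

R_th ≤ 6.76 kΩ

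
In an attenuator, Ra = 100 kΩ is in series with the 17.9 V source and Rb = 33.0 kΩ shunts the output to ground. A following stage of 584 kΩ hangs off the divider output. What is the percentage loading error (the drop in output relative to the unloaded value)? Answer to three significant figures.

The divider's output (Thévenin) resistance is Ra‖Rb = 24.81 kΩ.
Fractional drop under load = R_th/(R_th + R_L) = 24.81 / (24.81 + 584) = 0.04075.
So the output falls by 4.08 %.

4.08 %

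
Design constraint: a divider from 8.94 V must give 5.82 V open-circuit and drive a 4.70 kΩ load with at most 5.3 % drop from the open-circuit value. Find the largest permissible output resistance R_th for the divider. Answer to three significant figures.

Loading drop = R_th/(R_th + R_L) ≤ 0.0530, so R_th ≤ R_L · ε/(1−ε) = 4.70 kΩ × 0.0530/0.9470 = 263 Ω.
(Any R1, R2 with R2/(R1+R2) = 0.651 and R1‖R2 ≤ 263 Ω will meet the spec.)

R_th ≤ 263 Ω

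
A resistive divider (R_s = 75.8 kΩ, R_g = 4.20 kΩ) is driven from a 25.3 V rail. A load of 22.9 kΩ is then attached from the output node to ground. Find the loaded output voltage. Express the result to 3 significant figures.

V_out ≈ 1.13 V

The load sits in parallel with R_g: R_g‖R_L = (4.20 × 22.9) / (4.20 + 22.9) = 3.549 kΩ.
V_out = 25.3 × 3.549 / (75.8 + 3.549) = 25.3 × 3.549/79.35 = 1.13 V.
(Unloaded it would have been 1.33 V.)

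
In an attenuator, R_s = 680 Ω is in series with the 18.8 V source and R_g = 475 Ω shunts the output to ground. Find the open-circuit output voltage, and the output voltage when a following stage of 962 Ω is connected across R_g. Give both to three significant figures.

Open-circuit: V = 18.8 × 475/(680 + 475) = 7.73 V.
With the load, R_g becomes R_g‖R_L = 318.0 Ω, so V = 18.8 × 318.0/998.0 = 5.99 V.

Unloaded: 7.73 V; loaded: 5.99 V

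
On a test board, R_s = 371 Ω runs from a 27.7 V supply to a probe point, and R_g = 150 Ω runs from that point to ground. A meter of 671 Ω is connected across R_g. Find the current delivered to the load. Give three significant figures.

I_L ≈ 10.3 mA

R_g‖R_L = 122.6 Ω; V_out = 27.7 × 122.6/493.6 = 6.880 V.
I_L = V_out / R_L = 6.880 / 671 Ω = 10.3 mA.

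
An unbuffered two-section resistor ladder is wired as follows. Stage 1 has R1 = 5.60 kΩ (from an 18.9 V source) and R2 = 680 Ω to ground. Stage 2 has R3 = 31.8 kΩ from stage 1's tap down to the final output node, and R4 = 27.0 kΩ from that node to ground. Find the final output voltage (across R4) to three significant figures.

Stage 2 presents R3+R4 = 58800 Ω as a load on stage 1's tap.
Stage 1's lower leg becomes R2‖(R3+R4) = 672.2 Ω, so V_mid = 18.9 × 672.2/6272 = 2.026 V.
Stage 2 is itself unloaded: V_out = V_mid × R4/(R3+R4) = 2.026 × 27000/58800 = 0.930 V.

V_out ≈ 0.930 V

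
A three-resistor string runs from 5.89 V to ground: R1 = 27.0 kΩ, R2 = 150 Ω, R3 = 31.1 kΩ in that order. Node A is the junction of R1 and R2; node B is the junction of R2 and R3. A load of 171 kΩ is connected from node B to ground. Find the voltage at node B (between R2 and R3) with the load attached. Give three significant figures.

At node B, R3 is in parallel with the load: R3‖R_L = 26310 Ω.
Below node A the resistance is R2 + (R3‖R_L) = 26460 Ω, so V_A = 5.89 × 26460/53460 = 2.915 V.
Then V_B = V_A × (R3‖R_L)/(R2 + R3‖R_L) = 2.915 × 26310/26460 = 2.90 V.

V ≈ 2.90 V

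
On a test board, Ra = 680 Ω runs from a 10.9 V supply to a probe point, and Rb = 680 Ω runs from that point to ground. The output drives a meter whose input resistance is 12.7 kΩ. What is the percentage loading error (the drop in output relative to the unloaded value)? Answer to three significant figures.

The divider's output (Thévenin) resistance is Ra‖Rb = 340.0 Ω.
Fractional drop under load = R_th/(R_th + R_L) = 340.0 / (340.0 + 12700) = 0.02607.
So the output falls by 2.61 %.

2.61 %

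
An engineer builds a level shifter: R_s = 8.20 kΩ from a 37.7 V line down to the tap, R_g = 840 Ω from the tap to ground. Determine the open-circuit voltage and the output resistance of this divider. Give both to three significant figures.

V_th is the open-circuit tap voltage: 37.7 × 840/(8200 + 840) = 3.50 V.
With the supply zeroed, R_s and R_g appear in parallel from the tap: R_th = R_s‖R_g = (8200 × 840)/9040 = 762 Ω.

V_th = 3.50 V, R_th = 762 Ω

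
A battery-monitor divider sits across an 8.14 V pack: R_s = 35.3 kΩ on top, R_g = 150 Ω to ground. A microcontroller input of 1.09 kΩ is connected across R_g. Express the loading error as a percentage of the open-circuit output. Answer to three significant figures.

12.1 %

Unloaded V = 8.14 × 150/35450 = 0.034443 V.
Loaded: R_g‖R_L = 131.9 Ω, giving V = 8.14 × 131.9/35430 = 0.030292 V.
Drop = (0.034443 − 0.030292) / 0.034443 = 12.1 %.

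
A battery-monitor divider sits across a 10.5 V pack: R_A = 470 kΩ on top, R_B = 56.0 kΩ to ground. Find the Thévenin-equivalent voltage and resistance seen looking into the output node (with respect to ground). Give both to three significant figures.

V_th = 1.12 V, R_th = 50.0 kΩ

V_th is the open-circuit tap voltage: 10.5 × 56.0/(470 + 56.0) = 1.12 V.
With the supply zeroed, R_A and R_B appear in parallel from the tap: R_th = R_A‖R_B = (470 × 56.0)/526.0 = 50.0 kΩ.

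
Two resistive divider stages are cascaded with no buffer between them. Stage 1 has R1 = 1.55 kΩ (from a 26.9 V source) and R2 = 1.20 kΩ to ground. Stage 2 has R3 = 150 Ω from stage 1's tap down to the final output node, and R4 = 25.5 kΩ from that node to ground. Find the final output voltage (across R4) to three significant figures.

Stage 2 presents R3+R4 = 25650 Ω as a load on stage 1's tap.
Stage 1's lower leg becomes R2‖(R3+R4) = 1146 Ω, so V_mid = 26.9 × 1146/2696 = 11.44 V.
Stage 2 is itself unloaded: V_out = V_mid × R4/(R3+R4) = 11.44 × 25500/25650 = 11.4 V.

V_out ≈ 11.4 V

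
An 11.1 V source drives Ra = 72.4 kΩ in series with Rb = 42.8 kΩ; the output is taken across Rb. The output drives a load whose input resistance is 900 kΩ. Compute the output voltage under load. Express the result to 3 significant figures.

The load sits in parallel with Rb: Rb‖R_L = (42.8 × 900) / (42.8 + 900) = 40.86 kΩ.
V_out = 11.1 × 40.86 / (72.4 + 40.86) = 11.1 × 40.86/113.3 = 4.00 V.

V_out ≈ 4.00 V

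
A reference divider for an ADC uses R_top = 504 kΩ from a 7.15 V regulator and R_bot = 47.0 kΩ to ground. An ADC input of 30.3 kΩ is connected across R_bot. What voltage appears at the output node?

The load sits in parallel with R_bot: R_bot‖R_L = (47.0 × 30.3) / (47.0 + 30.3) = 18.42 kΩ.
V_out = 7.15 × 18.42 / (504 + 18.42) = 7.15 × 18.42/522.4 = 0.252 V.

V_out ≈ 0.252 V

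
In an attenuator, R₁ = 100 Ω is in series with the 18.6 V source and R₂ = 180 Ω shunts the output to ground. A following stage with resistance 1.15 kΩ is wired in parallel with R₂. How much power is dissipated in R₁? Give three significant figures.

Total resistance from the source is R₁ + (R₂‖R_L) = 255.6 Ω, so I = 18.6/255.6 Ω = 72.76 mA.
P = I²·R₁ = (72.76 mA)² × 100 Ω = 529 mW.

P ≈ 529 mW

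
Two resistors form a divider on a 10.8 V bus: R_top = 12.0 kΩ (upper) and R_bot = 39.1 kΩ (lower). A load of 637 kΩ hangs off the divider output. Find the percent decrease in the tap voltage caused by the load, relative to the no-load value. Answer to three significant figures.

1.42 %

The divider's output (Thévenin) resistance is R_top‖R_bot = 9.182 kΩ.
Fractional drop under load = R_th/(R_th + R_L) = 9.182 / (9.182 + 637) = 0.01421.
So the output falls by 1.42 %.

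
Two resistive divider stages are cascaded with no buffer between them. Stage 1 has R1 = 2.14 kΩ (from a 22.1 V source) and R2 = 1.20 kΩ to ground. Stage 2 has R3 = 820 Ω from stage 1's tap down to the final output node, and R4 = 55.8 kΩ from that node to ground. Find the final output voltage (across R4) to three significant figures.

Stage 2 presents R3+R4 = 56620 Ω as a load on stage 1's tap.
Stage 1's lower leg becomes R2‖(R3+R4) = 1175 Ω, so V_mid = 22.1 × 1175/3315 = 7.834 V.
Stage 2 is itself unloaded: V_out = V_mid × R4/(R3+R4) = 7.834 × 55800/56620 = 7.72 V.

V_out ≈ 7.72 V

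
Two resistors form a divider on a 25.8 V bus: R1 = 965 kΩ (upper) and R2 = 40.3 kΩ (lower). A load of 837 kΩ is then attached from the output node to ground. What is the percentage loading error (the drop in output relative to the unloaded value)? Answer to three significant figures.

4.42 %

The divider's output (Thévenin) resistance is R1‖R2 = 38.68 kΩ.
Fractional drop under load = R_th/(R_th + R_L) = 38.68 / (38.68 + 837) = 0.04418.
So the output falls by 4.42 %.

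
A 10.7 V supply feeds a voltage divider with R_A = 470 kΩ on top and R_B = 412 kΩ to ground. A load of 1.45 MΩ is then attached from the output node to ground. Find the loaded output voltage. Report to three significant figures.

V_out ≈ 4.34 V

The load sits in parallel with R_B: R_B‖R_L = (412 × 1450) / (412 + 1450) = 320.8 kΩ.
V_out = 10.7 × 320.8 / (470 + 320.8) = 10.7 × 320.8/790.8 = 4.34 V.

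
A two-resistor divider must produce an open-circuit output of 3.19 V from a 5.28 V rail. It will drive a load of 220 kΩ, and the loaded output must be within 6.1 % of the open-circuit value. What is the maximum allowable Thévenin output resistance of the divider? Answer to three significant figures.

Loading drop = R_th/(R_th + R_L) ≤ 0.0610, so R_th ≤ R_L · ε/(1−ε) = 220 kΩ × 0.0610/0.9390 = 14.3 kΩ.

R_th ≤ 14.3 kΩ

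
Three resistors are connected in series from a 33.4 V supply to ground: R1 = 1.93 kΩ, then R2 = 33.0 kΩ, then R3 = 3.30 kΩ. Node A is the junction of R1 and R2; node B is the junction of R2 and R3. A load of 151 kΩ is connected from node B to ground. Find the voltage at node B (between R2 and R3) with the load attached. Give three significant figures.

V ≈ 2.83 V

At node B, R3 is in parallel with the load: R3‖R_L = 3.229 kΩ.
Below node A the resistance is R2 + (R3‖R_L) = 36.23 kΩ, so V_A = 33.4 × 36.23/38.16 = 31.71 V.
Then V_B = V_A × (R3‖R_L)/(R2 + R3‖R_L) = 31.71 × 3.229/36.23 = 2.83 V.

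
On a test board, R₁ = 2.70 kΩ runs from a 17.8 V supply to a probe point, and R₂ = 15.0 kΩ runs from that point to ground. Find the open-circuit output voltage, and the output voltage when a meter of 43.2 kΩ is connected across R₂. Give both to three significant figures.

Open-circuit: V = 17.8 × 15.0/(2.70 + 15.0) = 15.1 V.
With the load, R₂ becomes R₂‖R_L = 11.13 kΩ, so V = 17.8 × 11.13/13.83 = 14.3 V.

Unloaded: 15.1 V; loaded: 14.3 V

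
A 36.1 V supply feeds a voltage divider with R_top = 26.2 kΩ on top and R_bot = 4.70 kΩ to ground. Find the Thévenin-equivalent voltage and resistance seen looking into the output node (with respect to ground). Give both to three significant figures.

V_th = 5.49 V, R_th = 3.99 kΩ

V_th is the open-circuit tap voltage: 36.1 × 4.70/(26.2 + 4.70) = 5.49 V.
With the supply zeroed, R_top and R_bot appear in parallel from the tap: R_th = R_top‖R_bot = (26.2 × 4.70)/30.90 = 3.99 kΩ.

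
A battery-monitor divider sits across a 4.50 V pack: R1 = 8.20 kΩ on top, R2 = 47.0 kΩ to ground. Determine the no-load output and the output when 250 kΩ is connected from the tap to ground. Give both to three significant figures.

Unloaded: 3.83 V; loaded: 3.73 V

Open-circuit: V = 4.50 × 47.0/(8.20 + 47.0) = 3.83 V.
With the load, R2 becomes R2‖R_L = 39.56 kΩ, so V = 4.50 × 39.56/47.76 = 3.73 V.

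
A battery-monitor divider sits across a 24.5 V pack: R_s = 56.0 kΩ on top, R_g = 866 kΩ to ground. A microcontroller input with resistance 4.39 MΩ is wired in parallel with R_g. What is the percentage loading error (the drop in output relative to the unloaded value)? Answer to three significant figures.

1.18 %

The divider's output (Thévenin) resistance is R_s‖R_g = 52.60 kΩ.
Fractional drop under load = R_th/(R_th + R_L) = 52.60 / (52.60 + 4390) = 0.01184.
So the output falls by 1.18 %.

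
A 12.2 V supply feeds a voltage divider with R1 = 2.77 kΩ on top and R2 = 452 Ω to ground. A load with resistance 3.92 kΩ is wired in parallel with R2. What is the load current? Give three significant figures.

I_L ≈ 0.397 mA

R2‖R_L = 405.3 Ω; V_out = 12.2 × 405.3/3175 = 1.557 V.
I_L = V_out / R_L = 1.557 / 3.92 kΩ = 0.397 mA.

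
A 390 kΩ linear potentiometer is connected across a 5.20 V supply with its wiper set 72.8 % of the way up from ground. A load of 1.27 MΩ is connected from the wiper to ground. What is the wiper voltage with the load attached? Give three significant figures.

V ≈ 3.57 V

The wiper splits the pot into (1−α)R = 106.1 kΩ above and αR = 283.9 kΩ below.
Lower section ‖ load = 232.0 kΩ.
V_wiper = 5.20 × 232.0/(106.1 + 232.0) = 3.57 V.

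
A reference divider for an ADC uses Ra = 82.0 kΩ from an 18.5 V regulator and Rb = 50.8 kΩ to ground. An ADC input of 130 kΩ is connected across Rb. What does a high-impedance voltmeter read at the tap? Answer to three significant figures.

V_out ≈ 5.70 V

The load sits in parallel with Rb: Rb‖R_L = (50.8 × 130) / (50.8 + 130) = 36.53 kΩ.
V_out = 18.5 × 36.53 / (82.0 + 36.53) = 18.5 × 36.53/118.5 = 5.70 V.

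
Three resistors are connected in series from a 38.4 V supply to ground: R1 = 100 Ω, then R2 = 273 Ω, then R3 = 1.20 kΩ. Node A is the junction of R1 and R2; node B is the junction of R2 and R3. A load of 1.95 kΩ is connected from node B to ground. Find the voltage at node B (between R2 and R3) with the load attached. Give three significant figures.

V ≈ 25.6 V

At node B, R3 is in parallel with the load: R3‖R_L = 742.9 Ω.
Below node A the resistance is R2 + (R3‖R_L) = 1016 Ω, so V_A = 38.4 × 1016/1116 = 34.96 V.
Then V_B = V_A × (R3‖R_L)/(R2 + R3‖R_L) = 34.96 × 742.9/1016 = 25.6 V.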